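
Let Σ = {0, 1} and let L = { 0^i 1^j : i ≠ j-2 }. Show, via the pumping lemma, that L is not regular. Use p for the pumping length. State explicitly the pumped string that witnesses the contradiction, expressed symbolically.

Assume L is regular; let p be its pumping constant.
Choose w = 0^p 1^{p+p!+2}. Since p ≠ (p+p!+2)-2 = p+p!, w ∈ L; and |w| ≥ p.
Write w = xyz as guaranteed by the lemma, with |xy| ≤ p and |y| > 0.
Because |xy| ≤ p and w begins with p copies of 0, we have y = 0^k with 1 ≤ k ≤ p.
Since 1 ≤ k ≤ p, k divides p!; set t = 1 + p!/k. Then xy^t z has p + (p!/k)·k = p + p! copies of 0. Now the 0-count is p+p! and (1-count)-2 = (p+p!+2)-2 = p+p!, so i ≠ j-2 fails. So xy^t z = 0^{p+p!} 1^{p+p!+2} ∉ L.
Contradiction. Therefore L is not regular.

0^{p+p!} 1^{p+p!+2}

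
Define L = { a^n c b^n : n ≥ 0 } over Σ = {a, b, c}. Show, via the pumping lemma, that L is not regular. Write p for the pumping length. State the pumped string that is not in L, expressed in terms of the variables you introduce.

Toward a contradiction, assume L is regular with pumping length p.
Take w = a^p c b^p ∈ L with |w| = 2p+1 ≥ p.
Write w = xyz as guaranteed by the lemma, with |xy| ≤ p and |y| > 0.
The first p characters of w are a's, so xy (and hence y) consists only of a's. Write y = a^k, 1 ≤ k ≤ p.
Pump with i = 2: xy^2z = a^{p+k} c b^p, which would require p+k = p. But k ≥ 1, so xy^2z ∉ L.
Contradiction. Therefore L is not regular.

a^{p+k} c b^p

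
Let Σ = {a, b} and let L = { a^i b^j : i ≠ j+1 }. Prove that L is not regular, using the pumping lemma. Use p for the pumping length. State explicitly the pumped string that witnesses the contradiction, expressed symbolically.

a^{p+p!} b^{p+p!-1}

Assume L is regular. Let p be the pumping length given by the pumping lemma.
Choose w = a^p b^{p+p!-1}. Since p ≠ (p+p!-1)+1 = p+p!, w ∈ L; and |w| ≥ p.
By the pumping lemma, w = xyz with |xy| ≤ p and y is nonempty.
Since the first p symbols of w are all a's and |xy| ≤ p, y lies entirely in the leading a-block: y = a^k for some k with 1 ≤ k ≤ p.
Since 1 ≤ k ≤ p, k divides p!; set t = 1 + p!/k. Then xy^t z has p + (p!/k)·k = p + p! copies of a. Now the a-count is p+p! and (b-count)+1 = (p+p!-1)+1 = p+p!, so i ≠ j+1 fails. So xy^t z = a^{p+p!} b^{p+p!-1} ∉ L.
Contradiction. Therefore L is not regular.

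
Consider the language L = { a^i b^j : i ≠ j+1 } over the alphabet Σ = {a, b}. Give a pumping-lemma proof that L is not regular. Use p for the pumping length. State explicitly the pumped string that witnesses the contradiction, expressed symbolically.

a^{p+p!} b^{p+p!-1}

Toward a contradiction, assume L is regular with pumping length p.
Choose w = a^p b^{p+p!-1}. Since p ≠ (p+p!-1)+1 = p+p!, w ∈ L; and |w| ≥ p.
The pumping lemma gives a decomposition w = xyz where |xy| ≤ p and |y| ≥ 1.
Since the first p symbols of w are all a's and |xy| ≤ p, y lies entirely in the leading a-block: y = a^k for some k with 1 ≤ k ≤ p.
Since 1 ≤ k ≤ p, k divides p!; set t = 1 + p!/k. Then xy^t z has p + (p!/k)·k = p + p! copies of a. Now the a-count is p+p! and (b-count)+1 = (p+p!-1)+1 = p+p!, so i ≠ j+1 fails. So xy^t z = a^{p+p!} b^{p+p!-1} ∉ L.
Contradiction. Therefore L is not regular.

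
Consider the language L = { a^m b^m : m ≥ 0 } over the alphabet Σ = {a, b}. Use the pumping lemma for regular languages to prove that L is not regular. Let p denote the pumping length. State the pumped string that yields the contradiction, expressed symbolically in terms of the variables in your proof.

Assume L is regular. Let p be the pumping length given by the pumping lemma.
Let w = a^p b^p ∈ L; note |w| = 2p ≥ p.
By the pumping lemma, w = xyz with |xy| ≤ p and |y| > 0.
The first p characters of w are a's, so xy (and hence y) consists only of a's. Write y = a^k, 1 ≤ k ≤ p.
Pump with i = 2: xy^2z = a^{p+k} b^p. For this to lie in L we would need p = p+k, which forces k = 0. But k ≥ 1, so xy^2z ∉ L.
This contradicts the pumping lemma, so L is not regular.

a^{p+k} b^p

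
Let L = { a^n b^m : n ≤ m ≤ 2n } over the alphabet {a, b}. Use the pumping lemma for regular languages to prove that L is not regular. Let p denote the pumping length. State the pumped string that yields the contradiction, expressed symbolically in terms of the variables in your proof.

Assume L is regular; let p be its pumping constant.
Take w = a^p b^p ∈ L (since p ≤ p ≤ 2p), with |w| = 2p ≥ p.
By the pumping lemma, w = xyz with |xy| ≤ p and |y| > 0.
Since the first p symbols of w are all a's and |xy| ≤ p, y lies entirely in the leading a-block: y = a^k for some k with 1 ≤ k ≤ p.
Pump with i = 2: xy^2z = a^{p+k} b^p. Now n = p+k > p = m, so the condition n ≤ m fails. Thus xy^2z ∉ L.
This contradicts the pumping lemma, so L is not regular.

a^{p+k} b^p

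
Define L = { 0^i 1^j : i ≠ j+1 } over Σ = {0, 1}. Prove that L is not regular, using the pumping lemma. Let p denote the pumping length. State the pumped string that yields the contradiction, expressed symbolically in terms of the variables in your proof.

Suppose for contradiction that L is regular, and let p be the pumping length.
Choose w = 0^p 1^{p+p!-1}. Since p ≠ (p+p!-1)+1 = p+p!, w ∈ L; and |w| ≥ p.
The pumping lemma gives a decomposition w = xyz where |xy| ≤ p and |y| ≥ 1.
The first p characters of w are 0's, so xy (and hence y) consists only of 0's. Write y = 0^k, 1 ≤ k ≤ p.
Since 1 ≤ k ≤ p, k divides p!; set t = 1 + p!/k. Then xy^t z has p + (p!/k)·k = p + p! copies of 0. Now the 0-count is p+p! and (1-count)+1 = (p+p!-1)+1 = p+p!, so i ≠ j+1 fails. So xy^t z = 0^{p+p!} 1^{p+p!-1} ∉ L.
This contradicts the pumping lemma, so L is not regular.

0^{p+p!} 1^{p+p!-1}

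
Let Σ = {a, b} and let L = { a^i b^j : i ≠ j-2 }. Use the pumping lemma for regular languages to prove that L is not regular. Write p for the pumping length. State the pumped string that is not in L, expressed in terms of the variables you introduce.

a^{p+p!} b^{p+p!+2}

Assume L is regular. Let p be the pumping length given by the pumping lemma.
Choose w = a^p b^{p+p!+2}. Since p ≠ (p+p!+2)-2 = p+p!, w ∈ L; and |w| ≥ p.
The pumping lemma gives a decomposition w = xyz where |xy| ≤ p and |y| ≥ 1.
Since the first p symbols of w are all a's and |xy| ≤ p, y lies entirely in the leading a-block: y = a^k for some k with 1 ≤ k ≤ p.
Since 1 ≤ k ≤ p, k divides p!; set t = 1 + p!/k. Then xy^t z has p + (p!/k)·k = p + p! copies of a. Now the a-count is p+p! and (b-count)-2 = (p+p!+2)-2 = p+p!, so i ≠ j-2 fails. So xy^t z = a^{p+p!} b^{p+p!+2} ∉ L.
This is a contradiction; hence L is not regular.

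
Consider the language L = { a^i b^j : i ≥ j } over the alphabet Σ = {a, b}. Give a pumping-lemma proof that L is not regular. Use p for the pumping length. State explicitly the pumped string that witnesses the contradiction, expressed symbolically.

a^{p-k} b^p

Assume L is regular. Let p be the pumping length given by the pumping lemma.
Choose w = a^p b^p ∈ L, with |w| = 2p ≥ p.
By the pumping lemma, w = xyz with |xy| ≤ p and y is nonempty.
Because |xy| ≤ p and w begins with p copies of a, we have y = a^k with 1 ≤ k ≤ p.
Consider xy^0z = xz = a^{p-k} b^p. Since k ≥ 1, the a-count p-k is less than p, so i ≥ j fails; thus xz ∉ L.
This is a contradiction; hence L is not regular.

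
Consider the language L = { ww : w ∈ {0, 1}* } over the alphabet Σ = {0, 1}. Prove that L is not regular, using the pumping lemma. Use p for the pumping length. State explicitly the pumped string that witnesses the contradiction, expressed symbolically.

0^{p+k} 1^p 0^p 1^p

Toward a contradiction, assume L is regular with pumping length p.
Take w = 0^p 1^p 0^p 1^p = uu where u = 0^p1^p; then w ∈ L and |w| = 4p ≥ p.
By the pumping lemma, w = xyz with |xy| ≤ p and y is nonempty.
Since the first p symbols of w are all 0's and |xy| ≤ p, y lies entirely in the leading 0-block: y = 0^k for some k with 1 ≤ k ≤ p.
Pump with i = 2: xy^2z = 0^{p+k} 1^p 0^p 1^p, of length 4p+k. Suppose this equals vv. The string starts with 0 and ends with 1, so v does too; thus the boundary between the two copies of v is a 1→0 transition. There is exactly one such transition, at position 2p+k, so |v| = 2p+k and |vv| = 4p+2k ≠ 4p+k since k ≥ 1. So xy^2z ∉ L.
Contradiction. Therefore L is not regular.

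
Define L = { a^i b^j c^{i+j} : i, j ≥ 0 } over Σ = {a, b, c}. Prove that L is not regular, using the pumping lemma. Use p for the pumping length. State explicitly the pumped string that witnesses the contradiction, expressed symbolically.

Suppose for contradiction that L is regular, and let p be the pumping length.
Take w = a^p b^p c^{2p} ∈ L (with i=j=p, i+j=2p), |w| = 4p ≥ p.
Write w = xyz as guaranteed by the lemma, with |xy| ≤ p and |y| > 0.
Since the first p symbols of w are all a's and |xy| ≤ p, y lies entirely in the leading a-block: y = a^k for some k with 1 ≤ k ≤ p.
Consider xy^2z = a^{p+k} b^p c^{2p}. Now the a- and b-counts sum to 2p+k, but the c-count is 2p ≠ 2p+k. So xy^2z ∉ L.
Contradiction. Therefore L is not regular.

a^{p+k} b^p c^{2p}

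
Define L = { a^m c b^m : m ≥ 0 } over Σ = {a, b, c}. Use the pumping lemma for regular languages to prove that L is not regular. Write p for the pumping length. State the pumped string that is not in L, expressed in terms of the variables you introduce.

a^{p+k} c b^p

Toward a contradiction, assume L is regular with pumping length p.
Take w = a^p c b^p ∈ L with |w| = 2p+1 ≥ p.
The pumping lemma gives a decomposition w = xyz where |xy| ≤ p and |y| ≥ 1.
Since the first p symbols of w are all a's and |xy| ≤ p, y lies entirely in the leading a-block: y = a^k for some k with 1 ≤ k ≤ p.
Pump with i = 2: xy^2z = a^{p+k} c b^p, which would require p+k = p. But k ≥ 1, so xy^2z ∉ L.
This is a contradiction; hence L is not regular.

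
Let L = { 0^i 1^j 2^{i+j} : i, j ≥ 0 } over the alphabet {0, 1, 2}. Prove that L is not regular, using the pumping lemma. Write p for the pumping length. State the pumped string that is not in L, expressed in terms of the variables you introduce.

Assume L is regular. Let p be the pumping length given by the pumping lemma.
Take w = 0^p 1^p 2^{2p} ∈ L (with i=j=p, i+j=2p), |w| = 4p ≥ p.
By the pumping lemma, w = xyz with |xy| ≤ p and |y| ≥ 1.
Because |xy| ≤ p and w begins with p copies of 0, we have y = 0^k with 1 ≤ k ≤ p.
Consider xy^2z = 0^{p+k} 1^p 2^{2p}. Now the 0- and 1-counts sum to 2p+k, but the 2-count is 2p ≠ 2p+k. So xy^2z ∉ L.
Contradiction. Therefore L is not regular.

0^{p+k} 1^p 2^{2p}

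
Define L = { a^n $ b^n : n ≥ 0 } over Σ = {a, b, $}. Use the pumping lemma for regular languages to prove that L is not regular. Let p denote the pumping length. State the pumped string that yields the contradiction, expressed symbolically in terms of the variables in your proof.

Assume L is regular. Let p be the pumping length given by the pumping lemma.
Take w = a^p $ b^p ∈ L with |w| = 2p+1 ≥ p.
Write w = xyz as guaranteed by the lemma, with |xy| ≤ p and |y| ≥ 1.
The first p characters of w are a's, so xy (and hence y) consists only of a's. Write y = a^k, 1 ≤ k ≤ p.
Pump with i = 2: xy^2z = a^{p+k} $ b^p, which would require p+k = p. But k ≥ 1, so xy^2z ∉ L.
This contradicts the pumping lemma, so L is not regular.

a^{p+k} $ b^p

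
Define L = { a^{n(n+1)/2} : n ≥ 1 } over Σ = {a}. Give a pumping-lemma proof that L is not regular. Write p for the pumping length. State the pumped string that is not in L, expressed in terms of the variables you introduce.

a^{p(p+1)/2+k}

Assume L is regular; let p be its pumping constant.
Take w = a^{p(p+1)/2} ∈ L with |w| = p(p+1)/2 ≥ p.
By the pumping lemma, w = xyz with |xy| ≤ p and |y| > 0.
Then y = a^k for some k with 1 ≤ k ≤ p.
Pump with i = 2: xy^2z = a^{p(p+1)/2+k}. Since 1 ≤ k ≤ p, p(p+1)/2 < p(p+1)/2+k ≤ p(p+1)/2+p < (p+1)(p+2)/2, so p(p+1)/2+k is strictly between consecutive triangular numbers. So xy^2z ∉ L.
This is a contradiction; hence L is not regular.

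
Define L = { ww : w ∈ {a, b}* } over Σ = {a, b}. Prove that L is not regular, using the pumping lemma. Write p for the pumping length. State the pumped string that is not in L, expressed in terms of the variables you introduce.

a^{p+k} b^p a^p b^p

Assume L is regular; let p be its pumping constant.
Take w = a^p b^p a^p b^p = uu where u = a^pb^p; then w ∈ L and |w| = 4p ≥ p.
By the pumping lemma, w = xyz with |xy| ≤ p and |y| > 0.
Because |xy| ≤ p and w begins with p copies of a, we have y = a^k with 1 ≤ k ≤ p.
Pump with i = 2: xy^2z = a^{p+k} b^p a^p b^p, of length 4p+k. Suppose this equals vv. The string starts with a and ends with b, so v does too; thus the boundary between the two copies of v is a b→a transition. There is exactly one such transition, at position 2p+k, so |v| = 2p+k and |vv| = 4p+2k ≠ 4p+k since k ≥ 1. So xy^2z ∉ L.
This is a contradiction; hence L is not regular.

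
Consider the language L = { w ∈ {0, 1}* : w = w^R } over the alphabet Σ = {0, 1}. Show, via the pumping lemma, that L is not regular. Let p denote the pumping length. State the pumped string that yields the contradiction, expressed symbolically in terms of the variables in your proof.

0^{p+k} 1 0^p

Suppose for contradiction that L is regular, and let p be the pumping length.
Take w = 0^p 1 0^p, a palindrome of length 2p+1 ≥ p.
The pumping lemma gives a decomposition w = xyz where |xy| ≤ p and |y| ≥ 1.
Because |xy| ≤ p and w begins with p copies of 0, we have y = 0^k with 1 ≤ k ≤ p.
Pump with i = 2: xy^2z = 0^{p+k} 1 0^p. Its reverse is 0^p 1 0^{p+k}, which differs from xy^2z since k ≥ 1. So xy^2z is not a palindrome and xy^2z ∉ L.
This is a contradiction; hence L is not regular.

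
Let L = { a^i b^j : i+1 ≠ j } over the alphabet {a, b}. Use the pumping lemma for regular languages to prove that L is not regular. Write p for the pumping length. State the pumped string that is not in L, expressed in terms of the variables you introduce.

a^{p+p!} b^{p+p!+1}

Assume L is regular. Let p be the pumping length given by the pumping lemma.
Choose w = a^p b^{p+p!+1}. Since p ≠ (p+p!+1)-1 = p+p!, w ∈ L; and |w| ≥ p.
Write w = xyz as guaranteed by the lemma, with |xy| ≤ p and y is nonempty.
The first p characters of w are a's, so xy (and hence y) consists only of a's. Write y = a^k, 1 ≤ k ≤ p.
Since 1 ≤ k ≤ p, k divides p!; set t = 1 + p!/k. Then xy^t z has p + (p!/k)·k = p + p! copies of a. Now the a-count is p+p! and (b-count)-1 = (p+p!+1)-1 = p+p!, so i+1 ≠ j fails. So xy^t z = a^{p+p!} b^{p+p!+1} ∉ L.
Contradiction. Therefore L is not regular.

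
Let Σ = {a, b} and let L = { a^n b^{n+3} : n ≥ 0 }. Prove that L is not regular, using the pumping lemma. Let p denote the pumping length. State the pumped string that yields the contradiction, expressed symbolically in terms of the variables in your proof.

Toward a contradiction, assume L is regular with pumping length p.
Choose w = a^p b^{p+3}, which is in L with |w| = 2p+3 ≥ p.
By the pumping lemma, w = xyz with |xy| ≤ p and |y| ≥ 1.
Because |xy| ≤ p and w begins with p copies of a, we have y = a^k with 1 ≤ k ≤ p.
Pump with i = 2: xy^2z = a^{p+k} b^{p+3}. For this to lie in L we would need p+3 = (p+k)+3, which forces k = 0. But k ≥ 1, so xy^2z ∉ L.
Contradiction. Therefore L is not regular.

a^{p+k} b^{p+3}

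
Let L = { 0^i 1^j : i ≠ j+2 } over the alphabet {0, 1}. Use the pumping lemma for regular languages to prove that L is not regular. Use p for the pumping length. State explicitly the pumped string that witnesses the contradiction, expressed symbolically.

Assume L is regular; let p be its pumping constant.
Choose w = 0^p 1^{p+p!-2}. Since p ≠ (p+p!-2)+2 = p+p!, w ∈ L; and |w| ≥ p.
By the pumping lemma, w = xyz with |xy| ≤ p and y is nonempty.
Because |xy| ≤ p and w begins with p copies of 0, we have y = 0^k with 1 ≤ k ≤ p.
Since 1 ≤ k ≤ p, k divides p!; set t = 1 + p!/k. Then xy^t z has p + (p!/k)·k = p + p! copies of 0. Now the 0-count is p+p! and (1-count)+2 = (p+p!-2)+2 = p+p!, so i ≠ j+2 fails. So xy^t z = 0^{p+p!} 1^{p+p!-2} ∉ L.
This contradicts the pumping lemma, so L is not regular.

0^{p+p!} 1^{p+p!-2}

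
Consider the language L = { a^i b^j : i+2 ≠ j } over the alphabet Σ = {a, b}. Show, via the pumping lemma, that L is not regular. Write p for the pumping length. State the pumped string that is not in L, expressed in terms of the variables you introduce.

a^{p+p!} b^{p+p!+2}

Assume L is regular. Let p be the pumping length given by the pumping lemma.
Choose w = a^p b^{p+p!+2}. Since p ≠ (p+p!+2)-2 = p+p!, w ∈ L; and |w| ≥ p.
Write w = xyz as guaranteed by the lemma, with |xy| ≤ p and |y| > 0.
Because |xy| ≤ p and w begins with p copies of a, we have y = a^k with 1 ≤ k ≤ p.
Since 1 ≤ k ≤ p, k divides p!; set t = 1 + p!/k. Then xy^t z has p + (p!/k)·k = p + p! copies of a. Now the a-count is p+p! and (b-count)-2 = (p+p!+2)-2 = p+p!, so i+2 ≠ j fails. So xy^t z = a^{p+p!} b^{p+p!+2} ∉ L.
This contradicts the pumping lemma, so L is not regular.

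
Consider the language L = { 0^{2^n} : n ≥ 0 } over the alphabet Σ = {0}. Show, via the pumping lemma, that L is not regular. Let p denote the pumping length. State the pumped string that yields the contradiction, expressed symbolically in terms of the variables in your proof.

Assume L is regular. Let p be the pumping length given by the pumping lemma.
Take w = 0^{2^p} ∈ L with |w| = 2^p ≥ p.
The pumping lemma gives a decomposition w = xyz where |xy| ≤ p and |y| > 0.
Then y = 0^k for some k with 1 ≤ k ≤ p.
Pump with i = 2: xy^2z = 0^{2^p+k}. Since 1 ≤ k ≤ p < 2^p, we have 2^p < 2^p+k < 2^{p+1}, so 2^p+k is not a power of 2. So xy^2z ∉ L.
This contradicts the pumping lemma, so L is not regular.

0^{2^p+k}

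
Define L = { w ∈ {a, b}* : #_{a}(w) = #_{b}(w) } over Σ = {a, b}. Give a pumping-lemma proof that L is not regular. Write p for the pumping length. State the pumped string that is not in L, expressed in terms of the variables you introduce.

Assume L is regular; let p be its pumping constant.
Choose w = a^p b^p ∈ L with |w| = 2p ≥ p.
Write w = xyz as guaranteed by the lemma, with |xy| ≤ p and y is nonempty.
Because |xy| ≤ p and w begins with p copies of a, we have y = a^k with 1 ≤ k ≤ p.
Pump with i = 2: xy^2z = a^{p+k} b^p has p+k occurrences of a but only p of b. Since k ≥ 1 the counts differ, so xy^2z ∉ L.
This is a contradiction; hence L is not regular.

a^{p+k} b^p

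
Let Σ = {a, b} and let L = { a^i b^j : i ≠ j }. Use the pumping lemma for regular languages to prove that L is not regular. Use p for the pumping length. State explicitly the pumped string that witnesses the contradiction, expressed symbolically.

Assume L is regular; let p be its pumping constant.
Choose w = a^p b^{p+p!}. Since p ≠ p+p!, w ∈ L; and |w| ≥ p.
Write w = xyz as guaranteed by the lemma, with |xy| ≤ p and |y| > 0.
The first p characters of w are a's, so xy (and hence y) consists only of a's. Write y = a^k, 1 ≤ k ≤ p.
Since 1 ≤ k ≤ p, k divides p!; set t = 1 + p!/k. Then xy^t z has p + (p!/k)·k = p + p! copies of a. Now the a-count equals the b-count, so i ≠ j fails. So xy^t z = a^{p+p!} b^{p+p!} ∉ L.
This contradicts the pumping lemma, so L is not regular.

a^{p+p!} b^{p+p!}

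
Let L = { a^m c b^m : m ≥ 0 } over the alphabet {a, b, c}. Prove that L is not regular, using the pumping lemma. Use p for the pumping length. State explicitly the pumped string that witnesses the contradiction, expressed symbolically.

a^{p+k} c b^p

Toward a contradiction, assume L is regular with pumping length p.
Take w = a^p c b^p ∈ L with |w| = 2p+1 ≥ p.
By the pumping lemma, w = xyz with |xy| ≤ p and y is nonempty.
Since the first p symbols of w are all a's and |xy| ≤ p, y lies entirely in the leading a-block: y = a^k for some k with 1 ≤ k ≤ p.
Pump with i = 2: xy^2z = a^{p+k} c b^p, which would require p+k = p. But k ≥ 1, so xy^2z ∉ L.
Contradiction. Therefore L is not regular.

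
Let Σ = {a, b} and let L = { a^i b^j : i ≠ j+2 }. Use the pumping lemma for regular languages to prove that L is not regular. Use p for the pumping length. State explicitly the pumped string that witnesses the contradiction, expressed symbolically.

a^{p+p!} b^{p+p!-2}

Suppose for contradiction that L is regular, and let p be the pumping length.
Choose w = a^p b^{p+p!-2}. Since p ≠ (p+p!-2)+2 = p+p!, w ∈ L; and |w| ≥ p.
The pumping lemma gives a decomposition w = xyz where |xy| ≤ p and |y| > 0.
Because |xy| ≤ p and w begins with p copies of a, we have y = a^k with 1 ≤ k ≤ p.
Since 1 ≤ k ≤ p, k divides p!; set t = 1 + p!/k. Then xy^t z has p + (p!/k)·k = p + p! copies of a. Now the a-count is p+p! and (b-count)+2 = (p+p!-2)+2 = p+p!, so i ≠ j+2 fails. So xy^t z = a^{p+p!} b^{p+p!-2} ∉ L.
Contradiction. Therefore L is not regular.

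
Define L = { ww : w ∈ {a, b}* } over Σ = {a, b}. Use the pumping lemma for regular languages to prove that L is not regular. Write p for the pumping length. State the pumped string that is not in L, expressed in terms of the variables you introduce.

a^{p+k} b^p a^p b^p

Toward a contradiction, assume L is regular with pumping length p.
Take w = a^p b^p a^p b^p = uu where u = a^pb^p; then w ∈ L and |w| = 4p ≥ p.
The pumping lemma gives a decomposition w = xyz where |xy| ≤ p and |y| > 0.
The first p characters of w are a's, so xy (and hence y) consists only of a's. Write y = a^k, 1 ≤ k ≤ p.
Pump with i = 2: xy^2z = a^{p+k} b^p a^p b^p, of length 4p+k. Suppose this equals vv. The string starts with a and ends with b, so v does too; thus the boundary between the two copies of v is a b→a transition. There is exactly one such transition, at position 2p+k, so |v| = 2p+k and |vv| = 4p+2k ≠ 4p+k since k ≥ 1. So xy^2z ∉ L.
Contradiction. Therefore L is not regular.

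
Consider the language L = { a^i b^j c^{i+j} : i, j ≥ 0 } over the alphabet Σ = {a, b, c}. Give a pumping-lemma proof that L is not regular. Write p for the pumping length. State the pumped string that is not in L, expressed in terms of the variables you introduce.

a^{p+k} b^p c^{2p}

Toward a contradiction, assume L is regular with pumping length p.
Take w = a^p b^p c^{2p} ∈ L (with i=j=p, i+j=2p), |w| = 4p ≥ p.
By the pumping lemma, w = xyz with |xy| ≤ p and |y| ≥ 1.
Because |xy| ≤ p and w begins with p copies of a, we have y = a^k with 1 ≤ k ≤ p.
Consider xy^2z = a^{p+k} b^p c^{2p}. Now the a- and b-counts sum to 2p+k, but the c-count is 2p ≠ 2p+k. So xy^2z ∉ L.
Contradiction. Therefore L is not regular.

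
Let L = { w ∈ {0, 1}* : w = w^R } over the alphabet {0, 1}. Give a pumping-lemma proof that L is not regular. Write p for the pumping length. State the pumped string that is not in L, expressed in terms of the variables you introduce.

0^{p+k} 1 0^p

Suppose for contradiction that L is regular, and let p be the pumping length.
Take w = 0^p 1 0^p, a palindrome of length 2p+1 ≥ p.
By the pumping lemma, w = xyz with |xy| ≤ p and y is nonempty.
Because |xy| ≤ p and w begins with p copies of 0, we have y = 0^k with 1 ≤ k ≤ p.
Pump with i = 2: xy^2z = 0^{p+k} 1 0^p. Its reverse is 0^p 1 0^{p+k}, which differs from xy^2z since k ≥ 1. So xy^2z is not a palindrome and xy^2z ∉ L.
This is a contradiction; hence L is not regular.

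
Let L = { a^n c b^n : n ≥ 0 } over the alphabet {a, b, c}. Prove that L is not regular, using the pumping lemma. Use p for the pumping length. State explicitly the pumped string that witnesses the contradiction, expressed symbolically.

Assume L is regular; let p be its pumping constant.
Take w = a^p c b^p ∈ L with |w| = 2p+1 ≥ p.
By the pumping lemma, w = xyz with |xy| ≤ p and y is nonempty.
The first p characters of w are a's, so xy (and hence y) consists only of a's. Write y = a^k, 1 ≤ k ≤ p.
Pump with i = 2: xy^2z = a^{p+k} c b^p, which would require p+k = p. But k ≥ 1, so xy^2z ∉ L.
This contradicts the pumping lemma, so L is not regular.

a^{p+k} c b^p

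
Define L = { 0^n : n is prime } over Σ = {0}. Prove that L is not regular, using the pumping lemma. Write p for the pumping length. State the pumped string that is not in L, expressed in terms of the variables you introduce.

Toward a contradiction, assume L is regular with pumping length p.
Let q be a prime with q ≥ p+2 (infinitely many primes exist), and take w = 0^q ∈ L with |w| = q ≥ p.
Write w = xyz as guaranteed by the lemma, with |xy| ≤ p and y is nonempty.
Then y = 0^k for some k with 1 ≤ k ≤ p.
Since 1 ≤ k ≤ p, |xz| = q-k. Pump with i = q+1: |xy^{q+1}z| = (q-k)+(q+1)k = q+qk = q(1+k), which is composite (both factors ≥ 2). So xy^{q+1}z = 0^{q(1+k)} ∉ L.
This is a contradiction; hence L is not regular.

0^{q(1+k)}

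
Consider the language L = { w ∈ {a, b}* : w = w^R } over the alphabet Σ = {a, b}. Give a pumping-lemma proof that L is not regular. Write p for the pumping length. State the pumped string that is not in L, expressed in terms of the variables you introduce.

a^{p+k} b a^p

Suppose for contradiction that L is regular, and let p be the pumping length.
Take w = a^p b a^p, a palindrome of length 2p+1 ≥ p.
By the pumping lemma, w = xyz with |xy| ≤ p and y is nonempty.
Because |xy| ≤ p and w begins with p copies of a, we have y = a^k with 1 ≤ k ≤ p.
Pump with i = 2: xy^2z = a^{p+k} b a^p. Its reverse is a^p b a^{p+k}, which differs from xy^2z since k ≥ 1. So xy^2z is not a palindrome and xy^2z ∉ L.
This contradicts the pumping lemma, so L is not regular.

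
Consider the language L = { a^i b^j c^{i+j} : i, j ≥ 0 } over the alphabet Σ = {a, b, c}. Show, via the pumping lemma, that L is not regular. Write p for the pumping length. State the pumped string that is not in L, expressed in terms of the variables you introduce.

Assume L is regular; let p be its pumping constant.
Take w = a^p b^p c^{2p} ∈ L (with i=j=p, i+j=2p), |w| = 4p ≥ p.
The pumping lemma gives a decomposition w = xyz where |xy| ≤ p and |y| ≥ 1.
Because |xy| ≤ p and w begins with p copies of a, we have y = a^k with 1 ≤ k ≤ p.
Consider xy^2z = a^{p+k} b^p c^{2p}. Now the a- and b-counts sum to 2p+k, but the c-count is 2p ≠ 2p+k. So xy^2z ∉ L.
Contradiction. Therefore L is not regular.

a^{p+k} b^p c^{2p}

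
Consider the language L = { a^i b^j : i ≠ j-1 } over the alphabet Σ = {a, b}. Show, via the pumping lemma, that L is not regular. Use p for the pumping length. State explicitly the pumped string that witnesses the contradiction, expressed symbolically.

a^{p+p!} b^{p+p!+1}

Assume L is regular; let p be its pumping constant.
Choose w = a^p b^{p+p!+1}. Since p ≠ (p+p!+1)-1 = p+p!, w ∈ L; and |w| ≥ p.
Write w = xyz as guaranteed by the lemma, with |xy| ≤ p and |y| > 0.
The first p characters of w are a's, so xy (and hence y) consists only of a's. Write y = a^k, 1 ≤ k ≤ p.
Since 1 ≤ k ≤ p, k divides p!; set t = 1 + p!/k. Then xy^t z has p + (p!/k)·k = p + p! copies of a. Now the a-count is p+p! and (b-count)-1 = (p+p!+1)-1 = p+p!, so i ≠ j-1 fails. So xy^t z = a^{p+p!} b^{p+p!+1} ∉ L.
This is a contradiction; hence L is not regular.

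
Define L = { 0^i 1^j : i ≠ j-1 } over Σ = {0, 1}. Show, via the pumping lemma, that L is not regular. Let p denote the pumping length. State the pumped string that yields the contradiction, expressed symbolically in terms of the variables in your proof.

0^{p+p!} 1^{p+p!+1}

Assume L is regular. Let p be the pumping length given by the pumping lemma.
Choose w = 0^p 1^{p+p!+1}. Since p ≠ (p+p!+1)-1 = p+p!, w ∈ L; and |w| ≥ p.
Write w = xyz as guaranteed by the lemma, with |xy| ≤ p and |y| ≥ 1.
Since the first p symbols of w are all 0's and |xy| ≤ p, y lies entirely in the leading 0-block: y = 0^k for some k with 1 ≤ k ≤ p.
Since 1 ≤ k ≤ p, k divides p!; set t = 1 + p!/k. Then xy^t z has p + (p!/k)·k = p + p! copies of 0. Now the 0-count is p+p! and (1-count)-1 = (p+p!+1)-1 = p+p!, so i ≠ j-1 fails. So xy^t z = 0^{p+p!} 1^{p+p!+1} ∉ L.
Contradiction. Therefore L is not regular.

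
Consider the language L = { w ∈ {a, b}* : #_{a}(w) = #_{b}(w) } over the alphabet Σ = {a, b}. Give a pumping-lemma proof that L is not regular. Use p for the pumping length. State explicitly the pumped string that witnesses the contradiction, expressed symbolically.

Assume L is regular; let p be its pumping constant.
Choose w = a^p b^p ∈ L with |w| = 2p ≥ p.
By the pumping lemma, w = xyz with |xy| ≤ p and |y| ≥ 1.
Because |xy| ≤ p and w begins with p copies of a, we have y = a^k with 1 ≤ k ≤ p.
Pump with i = 2: xy^2z = a^{p+k} b^p has p+k occurrences of a but only p of b. Since k ≥ 1 the counts differ, so xy^2z ∉ L.
This is a contradiction; hence L is not regular.

a^{p+k} b^p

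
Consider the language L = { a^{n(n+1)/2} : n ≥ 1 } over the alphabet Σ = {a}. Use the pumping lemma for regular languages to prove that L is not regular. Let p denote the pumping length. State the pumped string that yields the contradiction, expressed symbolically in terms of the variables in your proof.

a^{p(p+1)/2+k}

Toward a contradiction, assume L is regular with pumping length p.
Take w = a^{p(p+1)/2} ∈ L with |w| = p(p+1)/2 ≥ p.
By the pumping lemma, w = xyz with |xy| ≤ p and y is nonempty.
Then y = a^k for some k with 1 ≤ k ≤ p.
Pump with i = 2: xy^2z = a^{p(p+1)/2+k}. Since 1 ≤ k ≤ p, p(p+1)/2 < p(p+1)/2+k ≤ p(p+1)/2+p < (p+1)(p+2)/2, so p(p+1)/2+k is strictly between consecutive triangular numbers. So xy^2z ∉ L.
Contradiction. Therefore L is not regular.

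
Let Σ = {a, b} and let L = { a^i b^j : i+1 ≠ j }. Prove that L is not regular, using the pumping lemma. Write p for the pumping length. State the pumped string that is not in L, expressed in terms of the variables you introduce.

Assume L is regular; let p be its pumping constant.
Choose w = a^p b^{p+p!+1}. Since p ≠ (p+p!+1)-1 = p+p!, w ∈ L; and |w| ≥ p.
By the pumping lemma, w = xyz with |xy| ≤ p and |y| > 0.
Because |xy| ≤ p and w begins with p copies of a, we have y = a^k with 1 ≤ k ≤ p.
Since 1 ≤ k ≤ p, k divides p!; set t = 1 + p!/k. Then xy^t z has p + (p!/k)·k = p + p! copies of a. Now the a-count is p+p! and (b-count)-1 = (p+p!+1)-1 = p+p!, so i+1 ≠ j fails. So xy^t z = a^{p+p!} b^{p+p!+1} ∉ L.
Contradiction. Therefore L is not regular.

a^{p+p!} b^{p+p!+1}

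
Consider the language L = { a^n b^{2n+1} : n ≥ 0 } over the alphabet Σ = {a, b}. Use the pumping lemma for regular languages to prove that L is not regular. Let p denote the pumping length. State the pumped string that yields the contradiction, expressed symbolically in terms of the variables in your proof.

a^{p+k} b^{2p+1}

Assume L is regular. Let p be the pumping length given by the pumping lemma.
Let w = a^p b^{2p+1} ∈ L; note |w| = 3p+1 ≥ p.
By the pumping lemma, w = xyz with |xy| ≤ p and |y| > 0.
Since the first p symbols of w are all a's and |xy| ≤ p, y lies entirely in the leading a-block: y = a^k for some k with 1 ≤ k ≤ p.
Pump with i = 2: xy^2z = a^{p+k} b^{2p+1}. For this to lie in L we would need 2p+1 = 2(p+k)+1, which forces k = 0. But k ≥ 1, so xy^2z ∉ L.
This is a contradiction; hence L is not regular.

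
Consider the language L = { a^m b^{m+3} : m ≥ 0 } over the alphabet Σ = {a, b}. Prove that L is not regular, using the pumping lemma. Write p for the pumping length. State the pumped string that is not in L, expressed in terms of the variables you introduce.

a^{p+k} b^{p+3}

Assume L is regular; let p be its pumping constant.
Take w = a^p b^{p+3}. Then w ∈ L and |w| = 2p+3 ≥ p.
The pumping lemma gives a decomposition w = xyz where |xy| ≤ p and |y| ≥ 1.
Because |xy| ≤ p and w begins with p copies of a, we have y = a^k with 1 ≤ k ≤ p.
Pump with i = 2: xy^2z = a^{p+k} b^{p+3}. For this to lie in L we would need p+3 = (p+k)+3, which forces k = 0. But k ≥ 1, so xy^2z ∉ L.
This contradicts the pumping lemma, so L is not regular.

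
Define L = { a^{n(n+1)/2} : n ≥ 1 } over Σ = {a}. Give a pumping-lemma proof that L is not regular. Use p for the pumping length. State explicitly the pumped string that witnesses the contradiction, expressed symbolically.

a^{p(p+1)/2+k}

Suppose for contradiction that L is regular, and let p be the pumping length.
Take w = a^{p(p+1)/2} ∈ L with |w| = p(p+1)/2 ≥ p.
Write w = xyz as guaranteed by the lemma, with |xy| ≤ p and y is nonempty.
Then y = a^k for some k with 1 ≤ k ≤ p.
Pump with i = 2: xy^2z = a^{p(p+1)/2+k}. Since 1 ≤ k ≤ p, p(p+1)/2 < p(p+1)/2+k ≤ p(p+1)/2+p < (p+1)(p+2)/2, so p(p+1)/2+k is strictly between consecutive triangular numbers. So xy^2z ∉ L.
Contradiction. Therefore L is not regular.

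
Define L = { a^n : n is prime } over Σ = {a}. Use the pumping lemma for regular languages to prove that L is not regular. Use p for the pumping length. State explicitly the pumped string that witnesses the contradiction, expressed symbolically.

a^{q(1+k)}

Suppose for contradiction that L is regular, and let p be the pumping length.
Let q be a prime with q ≥ p+2 (infinitely many primes exist), and take w = a^q ∈ L with |w| = q ≥ p.
By the pumping lemma, w = xyz with |xy| ≤ p and |y| ≥ 1.
Then y = a^k for some k with 1 ≤ k ≤ p.
Since 1 ≤ k ≤ p, |xz| = q-k. Pump with i = q+1: |xy^{q+1}z| = (q-k)+(q+1)k = q+qk = q(1+k), which is composite (both factors ≥ 2). So xy^{q+1}z = a^{q(1+k)} ∉ L.
This contradicts the pumping lemma, so L is not regular.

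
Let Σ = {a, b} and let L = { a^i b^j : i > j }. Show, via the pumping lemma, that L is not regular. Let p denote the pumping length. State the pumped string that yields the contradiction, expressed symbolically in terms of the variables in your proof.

Assume L is regular. Let p be the pumping length given by the pumping lemma.
Choose w = a^{p+1} b^p ∈ L, with |w| = 2p+1 ≥ p.
Write w = xyz as guaranteed by the lemma, with |xy| ≤ p and |y| ≥ 1.
The first p characters of w are a's, so xy (and hence y) consists only of a's. Write y = a^k, 1 ≤ k ≤ p.
Consider xy^0z = xz = a^{p+1-k} b^p. Since k ≥ 1, the a-count p+1-k is at most p, so i > j fails; thus xz ∉ L.
This contradicts the pumping lemma, so L is not regular.

a^{p+1-k} b^p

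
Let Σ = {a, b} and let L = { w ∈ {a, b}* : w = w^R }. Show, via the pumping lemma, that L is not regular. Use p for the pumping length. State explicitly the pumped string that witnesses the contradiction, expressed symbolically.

a^{p+k} b a^p

Assume L is regular. Let p be the pumping length given by the pumping lemma.
Take w = a^p b a^p, a palindrome of length 2p+1 ≥ p.
The pumping lemma gives a decomposition w = xyz where |xy| ≤ p and y is nonempty.
Since the first p symbols of w are all a's and |xy| ≤ p, y lies entirely in the leading a-block: y = a^k for some k with 1 ≤ k ≤ p.
Pump with i = 2: xy^2z = a^{p+k} b a^p. Its reverse is a^p b a^{p+k}, which differs from xy^2z since k ≥ 1. So xy^2z is not a palindrome and xy^2z ∉ L.
This contradicts the pumping lemma, so L is not regular.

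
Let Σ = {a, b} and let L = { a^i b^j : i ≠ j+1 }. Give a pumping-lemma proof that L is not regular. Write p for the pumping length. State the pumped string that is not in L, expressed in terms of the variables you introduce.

a^{p+p!} b^{p+p!-1}

Assume L is regular. Let p be the pumping length given by the pumping lemma.
Choose w = a^p b^{p+p!-1}. Since p ≠ (p+p!-1)+1 = p+p!, w ∈ L; and |w| ≥ p.
Write w = xyz as guaranteed by the lemma, with |xy| ≤ p and |y| ≥ 1.
Since the first p symbols of w are all a's and |xy| ≤ p, y lies entirely in the leading a-block: y = a^k for some k with 1 ≤ k ≤ p.
Since 1 ≤ k ≤ p, k divides p!; set t = 1 + p!/k. Then xy^t z has p + (p!/k)·k = p + p! copies of a. Now the a-count is p+p! and (b-count)+1 = (p+p!-1)+1 = p+p!, so i ≠ j+1 fails. So xy^t z = a^{p+p!} b^{p+p!-1} ∉ L.
This contradicts the pumping lemma, so L is not regular.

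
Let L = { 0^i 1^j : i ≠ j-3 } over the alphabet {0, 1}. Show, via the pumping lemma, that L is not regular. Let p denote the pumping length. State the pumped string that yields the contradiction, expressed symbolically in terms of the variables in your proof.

0^{p+p!} 1^{p+p!+3}

Assume L is regular; let p be its pumping constant.
Choose w = 0^p 1^{p+p!+3}. Since p ≠ (p+p!+3)-3 = p+p!, w ∈ L; and |w| ≥ p.
By the pumping lemma, w = xyz with |xy| ≤ p and y is nonempty.
The first p characters of w are 0's, so xy (and hence y) consists only of 0's. Write y = 0^k, 1 ≤ k ≤ p.
Since 1 ≤ k ≤ p, k divides p!; set t = 1 + p!/k. Then xy^t z has p + (p!/k)·k = p + p! copies of 0. Now the 0-count is p+p! and (1-count)-3 = (p+p!+3)-3 = p+p!, so i ≠ j-3 fails. So xy^t z = 0^{p+p!} 1^{p+p!+3} ∉ L.
This is a contradiction; hence L is not regular.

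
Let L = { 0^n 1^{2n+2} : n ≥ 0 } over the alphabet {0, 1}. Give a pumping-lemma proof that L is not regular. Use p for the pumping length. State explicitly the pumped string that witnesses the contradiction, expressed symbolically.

Suppose for contradiction that L is regular, and let p be the pumping length.
Take w = 0^p 1^{2p+2}. Then w ∈ L and |w| = 3p+2 ≥ p.
The pumping lemma gives a decomposition w = xyz where |xy| ≤ p and |y| ≥ 1.
The first p characters of w are 0's, so xy (and hence y) consists only of 0's. Write y = 0^k, 1 ≤ k ≤ p.
Pump with i = 2: xy^2z = 0^{p+k} 1^{2p+2}. For this to lie in L we would need 2p+2 = 2(p+k)+2, which forces k = 0. But k ≥ 1, so xy^2z ∉ L.
Contradiction. Therefore L is not regular.

0^{p+k} 1^{2p+2}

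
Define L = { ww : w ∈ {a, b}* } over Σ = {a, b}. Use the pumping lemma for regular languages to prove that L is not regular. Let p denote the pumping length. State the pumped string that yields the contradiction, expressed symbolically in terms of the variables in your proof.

Toward a contradiction, assume L is regular with pumping length p.
Take w = a^p b^p a^p b^p = uu where u = a^pb^p; then w ∈ L and |w| = 4p ≥ p.
Write w = xyz as guaranteed by the lemma, with |xy| ≤ p and |y| > 0.
Since the first p symbols of w are all a's and |xy| ≤ p, y lies entirely in the leading a-block: y = a^k for some k with 1 ≤ k ≤ p.
Pump with i = 2: xy^2z = a^{p+k} b^p a^p b^p, of length 4p+k. Suppose this equals vv. The string starts with a and ends with b, so v does too; thus the boundary between the two copies of v is a b→a transition. There is exactly one such transition, at position 2p+k, so |v| = 2p+k and |vv| = 4p+2k ≠ 4p+k since k ≥ 1. So xy^2z ∉ L.
This contradicts the pumping lemma, so L is not regular.

a^{p+k} b^p a^p b^p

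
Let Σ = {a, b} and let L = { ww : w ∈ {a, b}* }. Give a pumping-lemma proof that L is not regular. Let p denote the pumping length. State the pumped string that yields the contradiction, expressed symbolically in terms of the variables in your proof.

a^{p+k} b^p a^p b^p

Assume L is regular. Let p be the pumping length given by the pumping lemma.
Take w = a^p b^p a^p b^p = uu where u = a^pb^p; then w ∈ L and |w| = 4p ≥ p.
Write w = xyz as guaranteed by the lemma, with |xy| ≤ p and |y| ≥ 1.
Because |xy| ≤ p and w begins with p copies of a, we have y = a^k with 1 ≤ k ≤ p.
Pump with i = 2: xy^2z = a^{p+k} b^p a^p b^p, of length 4p+k. Suppose this equals vv. The string starts with a and ends with b, so v does too; thus the boundary between the two copies of v is a b→a transition. There is exactly one such transition, at position 2p+k, so |v| = 2p+k and |vv| = 4p+2k ≠ 4p+k since k ≥ 1. So xy^2z ∉ L.
This contradicts the pumping lemma, so L is not regular.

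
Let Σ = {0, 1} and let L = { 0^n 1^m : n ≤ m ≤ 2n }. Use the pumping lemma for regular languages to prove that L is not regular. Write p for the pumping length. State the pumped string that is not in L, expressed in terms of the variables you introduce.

Suppose for contradiction that L is regular, and let p be the pumping length.
Take w = 0^p 1^p ∈ L (since p ≤ p ≤ 2p), with |w| = 2p ≥ p.
Write w = xyz as guaranteed by the lemma, with |xy| ≤ p and |y| > 0.
The first p characters of w are 0's, so xy (and hence y) consists only of 0's. Write y = 0^k, 1 ≤ k ≤ p.
Pump with i = 2: xy^2z = 0^{p+k} 1^p. Now n = p+k > p = m, so the condition n ≤ m fails. Thus xy^2z ∉ L.
This contradicts the pumping lemma, so L is not regular.

0^{p+k} 1^p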